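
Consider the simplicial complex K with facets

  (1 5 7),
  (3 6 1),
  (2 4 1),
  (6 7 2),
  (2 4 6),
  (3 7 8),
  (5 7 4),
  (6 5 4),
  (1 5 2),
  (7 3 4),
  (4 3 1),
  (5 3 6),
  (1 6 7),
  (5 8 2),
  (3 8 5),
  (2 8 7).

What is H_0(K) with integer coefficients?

H_0 ≅ Z.

Order the vertices as 1 < 2 < 3 < 4 < 5 < 6 < 7 < 8. Listing each simplex with vertices in this order, K has dimension 2 with simplices:

  0-simplices (8): [1], [2], [3], [4], [5], [6], [7], [8]
  1-simplices (24): (24 of them)
  2-simplices (16): [1,2,4], [1,2,5], [1,3,4], [1,3,6], [1,5,7], [1,6,7], [2,4,6], [2,5,8], [2,6,7], [2,7,8], [3,4,7], [3,5,6], [3,5,8], [3,7,8], [4,5,6], [4,5,7]

so the chain groups are C_0 ≅ Z^8, C_1 ≅ Z^24, C_2 ≅ Z^16.

∂_1: C_1 → C_0 sends each edge [p,q] (with p < q) to q − p. For instance
  ∂[1,7] = [7] − [1].
As a 8×24 matrix over Z this has rank 7, with invariant factors (1,1,1,1,1,1,1).

Boundary ∂_2: C_2 → C_1 maps a triangle to the signed sum of its edges. For instance
  ∂[1,5,7] = [5,7] − [1,7] + [1,5],
  ∂[2,7,8] = [7,8] − [2,8] + [2,7].
As a 24×16 matrix over Z this has rank 15, with invariant factors (1,1,1,1,1,1,1,1,1,1,1,1,1,1,1).

From H_k ≅ ker(∂_k) / im(∂_{k+1}) we obtain:

  H_0: rank C_0 − rank ∂_1 = 8 − 7 = 1, and the invariant factors of ∂_1 are all 1, so H_0 = Z.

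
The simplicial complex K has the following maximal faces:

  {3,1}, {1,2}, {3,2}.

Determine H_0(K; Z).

H_0 = Z.

Take the total order 1 < 2 < 3 on the vertex set. Then K (dimension 1) consists of the simplices:

  0-simplices (3): [1], [2], [3]
  1-simplices (3): [1,2], [1,3], [2,3]

so the chain groups are C_0 ≅ Z^3, C_1 ≅ Z^3.

Boundary ∂_1: C_1 → C_0 is given by ∂[p,q] = [q] − [p].
This gives a 3×3 integer matrix of rank 2; reducing to Smith normal form yields diagonal entries (1,1).

Computing H_k = (kernel of ∂_k) / (image of ∂_{k+1}):

  H_0: rank C_0 − rank ∂_1 = 3 − 2 = 1, and the invariant factors of ∂_1 are all 1, so H_0 ≅ Z.

(K is a triangulation of the circle S^1.)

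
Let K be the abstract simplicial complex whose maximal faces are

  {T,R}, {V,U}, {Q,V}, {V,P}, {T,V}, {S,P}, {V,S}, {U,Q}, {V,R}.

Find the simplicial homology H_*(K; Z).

K has 7 vertices, 9 edges.
rank ∂_0 = 0, rank ∂_1 = 6 ⇒ b_0 = 7 − 0 − 6 = 1; all invariant factors of ∂_1 are 1 so no torsion. So H_0 ≅ Z.
rank ∂_1 = 6, rank ∂_2 = 0 ⇒ b_1 = 9 − 6 − 0 = 3. So H_1 ≅ Z^3.

H_0 ≅ Z,  H_1 ≅ Z^3.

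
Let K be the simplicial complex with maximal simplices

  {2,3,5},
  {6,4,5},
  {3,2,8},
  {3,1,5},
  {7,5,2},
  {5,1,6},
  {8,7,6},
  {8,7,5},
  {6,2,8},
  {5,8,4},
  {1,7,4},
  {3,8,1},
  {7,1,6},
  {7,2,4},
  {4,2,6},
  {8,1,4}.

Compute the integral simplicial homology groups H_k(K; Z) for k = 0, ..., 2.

K has 8 vertices, 24 edges, 16 triangles.
rank ∂_0 = 0, rank ∂_1 = 7 ⇒ b_0 = 8 − 0 − 7 = 1; all invariant factors of ∂_1 are 1 so no torsion. So H_0 ≅ Z.
rank ∂_1 = 7, rank ∂_2 = 15 ⇒ b_1 = 24 − 7 − 15 = 2; all invariant factors of ∂_2 are 1 so no torsion. So H_1 ≅ Z^2.
rank ∂_2 = 15, rank ∂_3 = 0 ⇒ b_2 = 16 − 15 − 0 = 1. So H_2 ≅ Z.

H_0 ≅ Z,  H_1 ≅ Z^2,  H_2 ≅ Z.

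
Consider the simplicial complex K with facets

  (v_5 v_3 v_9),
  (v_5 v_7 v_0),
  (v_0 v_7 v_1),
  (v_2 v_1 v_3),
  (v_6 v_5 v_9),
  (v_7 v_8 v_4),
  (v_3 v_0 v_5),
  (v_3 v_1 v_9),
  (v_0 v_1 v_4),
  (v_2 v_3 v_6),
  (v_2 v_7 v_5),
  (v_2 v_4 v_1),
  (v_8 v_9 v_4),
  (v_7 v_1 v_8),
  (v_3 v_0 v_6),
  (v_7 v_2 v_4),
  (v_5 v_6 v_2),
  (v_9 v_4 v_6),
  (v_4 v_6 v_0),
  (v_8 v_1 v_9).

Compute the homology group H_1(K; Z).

H_1 = Z ⊕ Z/2Z.

We work with the vertex ordering v_0 < v_1 < v_2 < v_3 < v_4 < v_5 < v_6 < v_7 < v_8 < v_9. The simplices of K, each written with vertices in increasing order, are:

  0-simplices (10): [v_0], [v_1], [v_2], [v_3], [v_4], [v_5], [v_6], [v_7], [v_8], [v_9]
  1-simplices (30): (30 of them)
  2-simplices (20): (20 of them)

so the chain groups are C_0 ≅ Z^10, C_1 ≅ Z^30, C_2 ≅ Z^20.

The boundary map ∂_1: C_1 → C_0 is given by ∂[p,q] = [q] − [p].
This gives a 10×30 integer matrix of rank 9; reducing to Smith normal form yields diagonal entries (1,1,1,1,1,1,1,1,1).

The boundary map ∂_2: C_2 → C_1 maps a triangle to the signed sum of its edges. For instance
  ∂[v_3,v_5,v_9] = [v_5,v_9] − [v_3,v_9] + [v_3,v_5],
  ∂[v_1,v_3,v_9] = [v_3,v_9] − [v_1,v_9] + [v_1,v_3].
As a 30×20 matrix over Z this has rank 20, with invariant factors (1,1,1,1,1,1,1,1,1,1,1,1,1,1,1,1,1,1,1,2).

Computing H_k = (kernel of ∂_k) / (image of ∂_{k+1}):

  H_1: rank ker ∂_1 − rank ∂_2 = (30 − 9) − 20 = 1, and ∂_2 has invariant factor 2 > 1, so H_1 = Z ⊕ Z/2Z.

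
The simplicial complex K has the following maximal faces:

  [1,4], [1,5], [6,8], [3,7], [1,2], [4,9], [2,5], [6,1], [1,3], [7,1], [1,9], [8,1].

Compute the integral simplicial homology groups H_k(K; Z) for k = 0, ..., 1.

Take the total order 1 < 2 < 3 < 4 < 5 < 6 < 7 < 8 < 9 on the vertex set. Then K (dimension 1) consists of the simplices:

  0-simplices (9): [1], [2], [3], [4], [5], [6], [7], [8], [9]
  1-simplices (12): [1,2], [1,3], [1,4], [1,5], [1,6], [1,7], [1,8], [1,9], [2,5], [3,7], [4,9], [6,8]

Hence C_0 ≅ Z^9, C_1 ≅ Z^12.

∂_1: C_1 → C_0 is given by ∂[p,q] = [q] − [p]. For instance
  ∂[2,5] = [5] − [2].
This gives a 9×12 integer matrix of rank 8; reducing to Smith normal form yields diagonal entries (1,1,1,1,1,1,1,1).

Reading off H_k = ker ∂_k / im ∂_{k+1}:

  H_0: rank C_0 − rank ∂_1 = 9 − 8 = 1, and the invariant factors of ∂_1 are all 1, so H_0 = Z.
  H_1: rank ker ∂_1 − rank ∂_2 = (12 − 8) − 0 = 4, and there is no ∂_2, so H_1 = Z^4.

As a check, the Euler characteristic is 9 − 12 = -3, which agrees with 1 − 4 = -3.

H_0 ≅ Z,  H_1 ≅ Z^4.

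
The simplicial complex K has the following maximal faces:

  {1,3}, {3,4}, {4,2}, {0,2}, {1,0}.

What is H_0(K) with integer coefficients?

H_0 = Z.

Order the vertices as 0 < 1 < 2 < 3 < 4. Listing each simplex with vertices in this order, K has dimension 1 with simplices:

  0-simplices (5): [0], [1], [2], [3], [4]
  1-simplices (5): [0,1], [0,2], [1,3], [2,4], [3,4]

Hence C_0 ≅ Z^5, C_1 ≅ Z^5.

The boundary map ∂_1: C_1 → C_0 is given by ∂[p,q] = [q] − [p]. For instance
  ∂[3,4] = [4] − [3].
The resulting 5×5 matrix has rank 4, and its Smith normal form has invariant factors (1,1,1,1).

Now H_k = ker ∂_k / im ∂_{k+1}, so:

  H_0: rank C_0 − rank ∂_1 = 5 − 4 = 1, and the invariant factors of ∂_1 are all 1, so H_0 ≅ Z.

(K is a triangulation of the circle S^1.)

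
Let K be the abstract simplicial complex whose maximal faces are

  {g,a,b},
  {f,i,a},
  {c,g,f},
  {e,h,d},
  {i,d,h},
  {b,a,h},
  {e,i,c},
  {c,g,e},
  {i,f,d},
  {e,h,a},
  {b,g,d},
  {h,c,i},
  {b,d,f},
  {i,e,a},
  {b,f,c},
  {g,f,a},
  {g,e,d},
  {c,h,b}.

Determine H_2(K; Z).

H_2 ≅ 0.

Order the vertices as a < b < c < d < e < f < g < h < i. Listing each simplex with vertices in this order, K has dimension 2 with simplices:

  0-simplices (9): a, b, c, d, e, f, g, h, i
  1-simplices (27): ab, ae, af, ag, ah, ai, bc, bd, bf, bg, bh, ce, cf, cg, ch, ci, de, df, dg, dh, di, eg, eh, ei, fg, fi, hi
  2-simplices (18): abg, abh, aeh, aei, afg, afi, bcf, bch, bdf, bdg, ceg, cei, cfg, chi, deg, deh, dfi, dhi

Hence C_0 ≅ Z^9, C_1 ≅ Z^27, C_2 ≅ Z^18.

Boundary ∂_1: C_1 → C_0 is given by ∂[p,q] = [q] − [p]. For instance
  ∂ei = i − e.
This gives a 9×27 integer matrix of rank 8; reducing to Smith normal form yields diagonal entries (1,1,1,1,1,1,1,1).

The boundary map ∂_2: C_2 → C_1 maps a triangle to the signed sum of its edges. For instance
  ∂dhi = hi − di + dh,
  ∂ceg = eg − cg + ce.
The 27×18 boundary matrix has rank 18 and Smith normal form diag(1,1,1,1,1,1,1,1,1,1,1,1,1,1,1,1,1,2).

Now H_k = ker ∂_k / im ∂_{k+1}, so:

  H_2: rank ker ∂_2 − rank ∂_3 = (18 − 18) − 0 = 0, and there is no ∂_3, so H_2 = 0.

(K is a triangulation of the Klein bottle.)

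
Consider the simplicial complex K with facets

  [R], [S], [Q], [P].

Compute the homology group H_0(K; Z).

H_0 = Z^4.

K has 4 vertices.
rank ∂_0 = 0, rank ∂_1 = 0 ⇒ b_0 = 4 − 0 − 0 = 4. So H_0 = Z^4.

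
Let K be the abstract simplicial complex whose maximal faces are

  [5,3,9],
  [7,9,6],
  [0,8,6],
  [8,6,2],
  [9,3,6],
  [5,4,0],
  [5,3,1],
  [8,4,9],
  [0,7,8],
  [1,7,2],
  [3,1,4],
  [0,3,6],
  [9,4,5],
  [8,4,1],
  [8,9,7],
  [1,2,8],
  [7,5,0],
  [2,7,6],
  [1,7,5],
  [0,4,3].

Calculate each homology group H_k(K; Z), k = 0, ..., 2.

H_0 ≅ Z,  H_1 ≅ Z ⊕ Z/2,  H_2 = 0.

Order the vertices as 0 < 1 < 2 < 3 < 4 < 5 < 6 < 7 < 8 < 9. Listing each simplex with vertices in this order, K has dimension 2 with simplices:

  0-simplices (10): [0], [1], [2], [3], [4], [5], [6], [7], [8], [9]
  1-simplices (30): (30 of them)
  2-simplices (20): (20 of them)

Hence C_0 ≅ Z^10, C_1 ≅ Z^30, C_2 ≅ Z^20.

The boundary map ∂_1: C_1 → C_0 sends each edge [p,q] (with p < q) to q − p. For instance
  ∂[5,9] = [9] − [5].
As a 10×30 matrix over Z this has rank 9, with invariant factors (1,1,1,1,1,1,1,1,1).

Boundary ∂_2: C_2 → C_1 sends each 2-simplex [p,q,r] to [q,r] − [p,r] + [p,q]. For instance
  ∂[3,6,9] = [6,9] − [3,9] + [3,6],
  ∂[0,5,7] = [5,7] − [0,7] + [0,5].
The resulting 30×20 matrix has rank 20, and its Smith normal form has invariant factors (1,1,1,1,1,1,1,1,1,1,1,1,1,1,1,1,1,1,1,2).

From H_k ≅ ker(∂_k) / im(∂_{k+1}) we obtain:

  H_0: rank C_0 − rank ∂_1 = 10 − 9 = 1, and the invariant factors of ∂_1 are all 1, so H_0 = Z.
  H_1: rank ker ∂_1 − rank ∂_2 = (30 − 9) − 20 = 1, and ∂_2 has invariant factor 2 > 1, so H_1 = Z ⊕ Z/2.
  H_2: rank ker ∂_2 − rank ∂_3 = (20 − 20) − 0 = 0, and there is no ∂_3, so H_2 = 0.

As a check, the Euler characteristic is 10 − 30 + 20 = 0, which agrees with 1 − 1 + 0 = 0.
(K is a triangulation of the Klein bottle.)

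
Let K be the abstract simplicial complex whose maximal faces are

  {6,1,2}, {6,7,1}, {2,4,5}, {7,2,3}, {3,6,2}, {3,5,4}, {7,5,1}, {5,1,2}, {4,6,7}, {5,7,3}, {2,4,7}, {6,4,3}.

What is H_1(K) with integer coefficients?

We work with the vertex ordering 1 < 2 < 3 < 4 < 5 < 6 < 7. The simplices of K, each written with vertices in increasing order, are:

  0-simplices (7): [1], [2], [3], [4], [5], [6], [7]
  1-simplices (18): [1,2], [1,5], [1,6], [1,7], [2,3], [2,4], [2,5], [2,6], [2,7], [3,4], [3,5], [3,6], [3,7], [4,5], [4,6], [4,7], [5,7], [6,7]
  2-simplices (12): [1,2,5], [1,2,6], [1,5,7], [1,6,7], [2,3,6], [2,3,7], [2,4,5], [2,4,7], [3,4,5], [3,4,6], [3,5,7], [4,6,7]

giving chain groups C_0 ≅ Z^7, C_1 ≅ Z^18, C_2 ≅ Z^12.

Boundary ∂_1: C_1 → C_0 is given by ∂[p,q] = [q] − [p]. For instance
  ∂[2,4] = [4] − [2].
As a 7×18 matrix over Z this has rank 6, with invariant factors (1,1,1,1,1,1).

The boundary map ∂_2: C_2 → C_1 acts by ∂[p,q,r] = [q,r] − [p,r] + [p,q]. For instance
  ∂[1,2,5] = [2,5] − [1,5] + [1,2],
  ∂[1,2,6] = [2,6] − [1,6] + [1,2].
As a 18×12 matrix over Z this has rank 12, with invariant factors (1,1,1,1,1,1,1,1,1,1,1,2).

From H_k ≅ ker(∂_k) / im(∂_{k+1}) we obtain:

  H_1: rank ker ∂_1 − rank ∂_2 = (18 − 6) − 12 = 0, and ∂_2 has invariant factor 2 > 1, so H_1 ≅ Z/2.

(K is a triangulation of the real projective plane RP^2.)

H_1 ≅ Z/2.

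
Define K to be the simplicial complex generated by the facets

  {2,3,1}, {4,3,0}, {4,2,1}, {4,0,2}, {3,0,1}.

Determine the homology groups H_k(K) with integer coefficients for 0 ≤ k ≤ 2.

Fix the vertex order 0 < 1 < 2 < 3 < 4 and write every simplex with vertices in increasing order. Then dim K = 2 and the simplices of K are:

  0-simplices (5): [0], [1], [2], [3], [4]
  1-simplices (10): [0,1], [0,2], [0,3], [0,4], [1,2], [1,3], [1,4], [2,3], [2,4], [3,4]
  2-simplices (5): [0,1,3], [0,2,4], [0,3,4], [1,2,3], [1,2,4]

giving chain groups C_0 ≅ Z^5, C_1 ≅ Z^10, C_2 ≅ Z^5.

∂_1: C_1 → C_0 is given by ∂[p,q] = [q] − [p]. For instance
  ∂[0,1] = [1] − [0].
The 5×10 boundary matrix has rank 4 and Smith normal form diag(1,1,1,1).

The boundary map ∂_2: C_2 → C_1 maps a triangle to the signed sum of its edges. For instance
  ∂[0,3,4] = [3,4] − [0,4] + [0,3],
  ∂[1,2,4] = [2,4] − [1,4] + [1,2].
This gives a 10×5 integer matrix of rank 5; reducing to Smith normal form yields diagonal entries (1,1,1,1,1).

Computing H_k = (kernel of ∂_k) / (image of ∂_{k+1}):

  H_0: rank C_0 − rank ∂_1 = 5 − 4 = 1, and the invariant factors of ∂_1 are all 1, so H_0 = Z.
  H_1: rank ker ∂_1 − rank ∂_2 = (10 − 4) − 5 = 1, and the invariant factors of ∂_2 are all 1, so H_1 = Z.
  H_2: rank ker ∂_2 − rank ∂_3 = (5 − 5) − 0 = 0, and there is no ∂_3, so H_2 = 0.

As a check, the Euler characteristic is 5 − 10 + 5 = 0, which agrees with 1 − 1 + 0 = 0.

H_0 ≅ Z,  H_1 ≅ Z,  H_2 = 0.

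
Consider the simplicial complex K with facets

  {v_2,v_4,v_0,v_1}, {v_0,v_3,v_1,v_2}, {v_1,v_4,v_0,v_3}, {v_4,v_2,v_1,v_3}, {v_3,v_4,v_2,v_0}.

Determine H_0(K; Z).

H_0 = Z.

Order the vertices as v_0 < v_1 < v_2 < v_3 < v_4. Listing each simplex with vertices in this order, K has dimension 3 with simplices:

  0-simplices (5): [v_0], [v_1], [v_2], [v_3], [v_4]
  1-simplices (10): [v_0,v_1], [v_0,v_2], [v_0,v_3], [v_0,v_4], [v_1,v_2], [v_1,v_3], [v_1,v_4], [v_2,v_3], [v_2,v_4], [v_3,v_4]
  2-simplices (10): [v_0,v_1,v_2], [v_0,v_1,v_3], [v_0,v_1,v_4], [v_0,v_2,v_3], [v_0,v_2,v_4], [v_0,v_3,v_4], [v_1,v_2,v_3], [v_1,v_2,v_4], [v_1,v_3,v_4], [v_2,v_3,v_4]
  3-simplices (5): [v_0,v_1,v_2,v_3], [v_0,v_1,v_2,v_4], [v_0,v_1,v_3,v_4], [v_0,v_2,v_3,v_4], [v_1,v_2,v_3,v_4]

giving chain groups C_0 ≅ Z^5, C_1 ≅ Z^10, C_2 ≅ Z^10, C_3 ≅ Z^5.

Boundary ∂_1: C_1 → C_0 is given by ∂[p,q] = [q] − [p].
This gives a 5×10 integer matrix of rank 4; reducing to Smith normal form yields diagonal entries (1,1,1,1).

∂_2: C_2 → C_1 acts by ∂[p,q,r] = [q,r] − [p,r] + [p,q]. For instance
  ∂[v_0,v_2,v_4] = [v_2,v_4] − [v_0,v_4] + [v_0,v_2],
  ∂[v_2,v_3,v_4] = [v_3,v_4] − [v_2,v_4] + [v_2,v_3].
As a 10×10 matrix over Z this has rank 6, with invariant factors (1,1,1,1,1,1).

∂_3: C_3 → C_2 sends each 3-simplex σ to the alternating sum Σ_i (−1)^i (σ with its i-th vertex removed). For instance
  ∂[v_0,v_2,v_3,v_4] = [v_2,v_3,v_4] − [v_0,v_3,v_4] + [v_0,v_2,v_4] − [v_0,v_2,v_3],
  ∂[v_0,v_1,v_2,v_3] = [v_1,v_2,v_3] − [v_0,v_2,v_3] + [v_0,v_1,v_3] − [v_0,v_1,v_2].
The 10×5 boundary matrix has rank 4 and Smith normal form diag(1,1,1,1).

Reading off H_k = ker ∂_k / im ∂_{k+1}:

  H_0: rank C_0 − rank ∂_1 = 5 − 4 = 1, and the invariant factors of ∂_1 are all 1, so H_0 ≅ Z.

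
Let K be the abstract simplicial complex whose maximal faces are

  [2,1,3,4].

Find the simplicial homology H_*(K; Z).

We work with the vertex ordering 1 < 2 < 3 < 4. The simplices of K, each written with vertices in increasing order, are:

  0-simplices (4): [1], [2], [3], [4]
  1-simplices (6): [1,2], [1,3], [1,4], [2,3], [2,4], [3,4]
  2-simplices (4): [1,2,3], [1,2,4], [1,3,4], [2,3,4]
  3-simplices (1): [1,2,3,4]

Hence C_0 ≅ Z^4, C_1 ≅ Z^6, C_2 ≅ Z^4, C_3 ≅ Z^1.

Boundary ∂_1: C_1 → C_0 is given by ∂[p,q] = [q] − [p].
As a 4×6 matrix over Z this has rank 3, with invariant factors (1,1,1).

Boundary ∂_2: C_2 → C_1 maps a triangle to the signed sum of its edges. For instance
  ∂[2,3,4] = [3,4] − [2,4] + [2,3],
  ∂[1,2,3] = [2,3] − [1,3] + [1,2].
This gives a 6×4 integer matrix of rank 3; reducing to Smith normal form yields diagonal entries (1,1,1).

∂_3: C_3 → C_2 sends each 3-simplex σ to the alternating sum Σ_i (−1)^i (σ with its i-th vertex removed). For instance
  ∂[1,2,3,4] = [2,3,4] − [1,3,4] + [1,2,4] − [1,2,3].
This gives a 4×1 integer matrix of rank 1; reducing to Smith normal form yields diagonal entries (1).

From H_k ≅ ker(∂_k) / im(∂_{k+1}) we obtain:

  H_0: rank C_0 − rank ∂_1 = 4 − 3 = 1, and the invariant factors of ∂_1 are all 1, so H_0 = Z.
  H_1: rank ker ∂_1 − rank ∂_2 = (6 − 3) − 3 = 0, and the invariant factors of ∂_2 are all 1, so H_1 = 0.
  H_2: rank ker ∂_2 − rank ∂_3 = (4 − 3) − 1 = 0, and the invariant factors of ∂_3 are all 1, so H_2 = 0.
  H_3: rank ker ∂_3 − rank ∂_4 = (1 − 1) − 0 = 0, and there is no ∂_4, so H_3 = 0.

H_0 = Z,  H_1 = 0,  H_2 = 0,  H_3 = 0.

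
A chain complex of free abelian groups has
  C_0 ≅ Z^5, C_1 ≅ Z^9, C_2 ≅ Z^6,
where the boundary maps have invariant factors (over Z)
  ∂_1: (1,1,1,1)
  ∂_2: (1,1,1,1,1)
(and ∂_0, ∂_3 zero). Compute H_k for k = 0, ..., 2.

H_0 = Z,  H_1 = 0,  H_2 = Z.

H_0: b_0 = 5 − 0 − 4 = 1; torsion from ∂_1 factors > 1: none. So H_0 = Z.
H_1: b_1 = 9 − 4 − 5 = 0; torsion from ∂_2 factors > 1: none. So H_1 = 0.
H_2: b_2 = 6 − 5 − 0 = 1; torsion from ∂_3 factors > 1: none. So H_2 = Z.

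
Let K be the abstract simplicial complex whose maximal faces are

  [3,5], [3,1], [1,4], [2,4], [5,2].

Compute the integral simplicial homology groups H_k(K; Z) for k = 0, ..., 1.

H_0 = Z,  H_1 = Z.

We work with the vertex ordering 1 < 2 < 3 < 4 < 5. The simplices of K, each written with vertices in increasing order, are:

  0-simplices (5): [1], [2], [3], [4], [5]
  1-simplices (5): [1,3], [1,4], [2,4], [2,5], [3,5]

giving chain groups C_0 ≅ Z^5, C_1 ≅ Z^5.

The boundary map ∂_1: C_1 → C_0 sends each edge [p,q] (with p < q) to q − p.
This gives a 5×5 integer matrix of rank 4; reducing to Smith normal form yields diagonal entries (1,1,1,1).

Computing H_k = (kernel of ∂_k) / (image of ∂_{k+1}):

  H_0: rank C_0 − rank ∂_1 = 5 − 4 = 1, and the invariant factors of ∂_1 are all 1, so H_0 ≅ Z.
  H_1: rank ker ∂_1 − rank ∂_2 = (5 − 4) − 0 = 1, and there is no ∂_2, so H_1 ≅ Z.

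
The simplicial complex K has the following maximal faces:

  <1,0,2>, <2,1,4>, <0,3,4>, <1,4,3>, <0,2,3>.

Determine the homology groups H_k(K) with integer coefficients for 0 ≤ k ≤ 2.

H_0 ≅ Z,  H_1 ≅ Z,  H_2 = 0.

We work with the vertex ordering 0 < 1 < 2 < 3 < 4. The simplices of K, each written with vertices in increasing order, are:

  0-simplices (5): [0], [1], [2], [3], [4]
  1-simplices (10): [0,1], [0,2], [0,3], [0,4], [1,2], [1,3], [1,4], [2,3], [2,4], [3,4]
  2-simplices (5): [0,1,2], [0,2,3], [0,3,4], [1,2,4], [1,3,4]

so the chain groups are C_0 ≅ Z^5, C_1 ≅ Z^10, C_2 ≅ Z^5.

Boundary ∂_1: C_1 → C_0 maps an edge to its endpoints' difference, ∂[p,q] = q − p.
As a 5×10 matrix over Z this has rank 4, with invariant factors (1,1,1,1).

∂_2: C_2 → C_1 maps a triangle to the signed sum of its edges. For instance
  ∂[0,1,2] = [1,2] − [0,2] + [0,1],
  ∂[0,3,4] = [3,4] − [0,4] + [0,3].
The resulting 10×5 matrix has rank 5, and its Smith normal form has invariant factors (1,1,1,1,1).

Computing H_k = (kernel of ∂_k) / (image of ∂_{k+1}):

  H_0: rank C_0 − rank ∂_1 = 5 − 4 = 1, and the invariant factors of ∂_1 are all 1, so H_0 = Z.
  H_1: rank ker ∂_1 − rank ∂_2 = (10 − 4) − 5 = 1, and the invariant factors of ∂_2 are all 1, so H_1 = Z.
  H_2: rank ker ∂_2 − rank ∂_3 = (5 − 5) − 0 = 0, and there is no ∂_3, so H_2 = 0.

As a check, the Euler characteristic is 5 − 10 + 5 = 0, which agrees with 1 − 1 + 0 = 0.
(K is a triangulation of the Möbius band.)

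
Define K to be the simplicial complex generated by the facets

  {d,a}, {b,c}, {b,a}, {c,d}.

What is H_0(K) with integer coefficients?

H_0 ≅ Z.

Order the vertices as a < b < c < d. Listing each simplex with vertices in this order, K has dimension 1 with simplices:

  0-simplices (4): a, b, c, d
  1-simplices (4): ab, ad, bc, cd

Hence C_0 ≅ Z^4, C_1 ≅ Z^4.

The boundary map ∂_1: C_1 → C_0 sends each edge [p,q] (with p < q) to q − p. For instance
  ∂ab = b − a.
The 4×4 boundary matrix has rank 3 and Smith normal form diag(1,1,1).

Computing H_k = (kernel of ∂_k) / (image of ∂_{k+1}):

  H_0: rank C_0 − rank ∂_1 = 4 − 3 = 1, and the invariant factors of ∂_1 are all 1, so H_0 = Z.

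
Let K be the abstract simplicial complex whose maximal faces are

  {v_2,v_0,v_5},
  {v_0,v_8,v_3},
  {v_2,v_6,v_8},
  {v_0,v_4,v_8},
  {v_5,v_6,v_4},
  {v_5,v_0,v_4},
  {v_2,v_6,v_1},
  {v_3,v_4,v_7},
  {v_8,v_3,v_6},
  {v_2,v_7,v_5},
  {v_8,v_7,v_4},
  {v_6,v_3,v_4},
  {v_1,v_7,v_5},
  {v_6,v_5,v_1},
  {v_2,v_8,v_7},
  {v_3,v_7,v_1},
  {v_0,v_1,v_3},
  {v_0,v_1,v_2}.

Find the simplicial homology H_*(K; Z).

Order the vertices as v_0 < v_1 < v_2 < v_3 < v_4 < v_5 < v_6 < v_7 < v_8. Listing each simplex with vertices in this order, K has dimension 2 with simplices:

  0-simplices (9): [v_0], [v_1], [v_2], [v_3], [v_4], [v_5], [v_6], [v_7], [v_8]
  1-simplices (27): (27 of them)
  2-simplices (18): (18 of them)

Hence C_0 ≅ Z^9, C_1 ≅ Z^27, C_2 ≅ Z^18.

Boundary ∂_1: C_1 → C_0 maps an edge to its endpoints' difference, ∂[p,q] = q − p. For instance
  ∂[v_1,v_7] = [v_7] − [v_1].
This gives a 9×27 integer matrix of rank 8; reducing to Smith normal form yields diagonal entries (1,1,1,1,1,1,1,1).

The boundary map ∂_2: C_2 → C_1 maps a triangle to the signed sum of its edges. For instance
  ∂[v_1,v_5,v_6] = [v_5,v_6] − [v_1,v_6] + [v_1,v_5],
  ∂[v_0,v_1,v_3] = [v_1,v_3] − [v_0,v_3] + [v_0,v_1].
The resulting 27×18 matrix has rank 18, and its Smith normal form has invariant factors (1,1,1,1,1,1,1,1,1,1,1,1,1,1,1,1,1,2).

Now H_k = ker ∂_k / im ∂_{k+1}, so:

  H_0: rank C_0 − rank ∂_1 = 9 − 8 = 1, and the invariant factors of ∂_1 are all 1, so H_0 ≅ Z.
  H_1: rank ker ∂_1 − rank ∂_2 = (27 − 8) − 18 = 1, and ∂_2 has invariant factor 2 > 1, so H_1 ≅ Z ⊕ Z/2Z.
  H_2: rank ker ∂_2 − rank ∂_3 = (18 − 18) − 0 = 0, and there is no ∂_3, so H_2 ≅ 0.

As a check, the Euler characteristic is 9 − 27 + 18 = 0, which agrees with 1 − 1 + 0 = 0.
(K is a triangulation of the Klein bottle.)

H_0 ≅ Z,  H_1 ≅ Z ⊕ Z/2Z,  H_2 = 0.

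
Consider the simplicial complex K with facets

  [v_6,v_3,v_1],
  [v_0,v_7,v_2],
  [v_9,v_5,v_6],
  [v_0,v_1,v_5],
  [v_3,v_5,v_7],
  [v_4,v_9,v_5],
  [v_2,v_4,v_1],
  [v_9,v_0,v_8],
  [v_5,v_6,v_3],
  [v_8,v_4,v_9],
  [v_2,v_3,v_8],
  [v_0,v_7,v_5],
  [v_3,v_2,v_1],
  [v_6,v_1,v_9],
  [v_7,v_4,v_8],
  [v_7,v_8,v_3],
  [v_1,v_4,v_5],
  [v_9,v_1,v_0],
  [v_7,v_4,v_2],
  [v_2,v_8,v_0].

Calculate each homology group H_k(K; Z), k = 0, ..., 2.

We work with the vertex ordering v_0 < v_1 < v_2 < v_3 < v_4 < v_5 < v_6 < v_7 < v_8 < v_9. The simplices of K, each written with vertices in increasing order, are:

  0-simplices (10): [v_0], [v_1], [v_2], [v_3], [v_4], [v_5], [v_6], [v_7], [v_8], [v_9]
  1-simplices (30): (30 of them)
  2-simplices (20): (20 of them)

giving chain groups C_0 ≅ Z^10, C_1 ≅ Z^30, C_2 ≅ Z^20.

Boundary ∂_1: C_1 → C_0 is given by ∂[p,q] = [q] − [p].
As a 10×30 matrix over Z this has rank 9, with invariant factors (1,1,1,1,1,1,1,1,1).

∂_2: C_2 → C_1 sends each 2-simplex [p,q,r] to [q,r] − [p,r] + [p,q]. For instance
  ∂[v_1,v_3,v_6] = [v_3,v_6] − [v_1,v_6] + [v_1,v_3],
  ∂[v_0,v_1,v_5] = [v_1,v_5] − [v_0,v_5] + [v_0,v_1].
This gives a 30×20 integer matrix of rank 20; reducing to Smith normal form yields diagonal entries (1,1,1,1,1,1,1,1,1,1,1,1,1,1,1,1,1,1,1,2).

From H_k ≅ ker(∂_k) / im(∂_{k+1}) we obtain:

  H_0: rank C_0 − rank ∂_1 = 10 − 9 = 1, and the invariant factors of ∂_1 are all 1, so H_0 = Z.
  H_1: rank ker ∂_1 − rank ∂_2 = (30 − 9) − 20 = 1, and ∂_2 has invariant factor 2 > 1, so H_1 = Z ⊕ Z_2.
  H_2: rank ker ∂_2 − rank ∂_3 = (20 − 20) − 0 = 0, and there is no ∂_3, so H_2 = 0.

H_0 = Z,  H_1 = Z ⊕ Z_2,  H_2 = 0.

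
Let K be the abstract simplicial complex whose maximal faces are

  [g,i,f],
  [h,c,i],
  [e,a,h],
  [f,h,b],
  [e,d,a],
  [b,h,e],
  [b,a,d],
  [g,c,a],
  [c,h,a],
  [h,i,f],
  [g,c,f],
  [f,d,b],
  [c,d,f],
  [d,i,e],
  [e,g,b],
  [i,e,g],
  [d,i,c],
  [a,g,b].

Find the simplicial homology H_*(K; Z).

H_0 = Z,  H_1 = Z ⊕ Z/2Z,  H_2 = 0.

Take the total order a < b < c < d < e < f < g < h < i on the vertex set. Then K (dimension 2) consists of the simplices:

  0-simplices (9): a, b, c, d, e, f, g, h, i
  1-simplices (27): ab, ac, ad, ae, ag, ah, bd, be, bf, bg, bh, cd, cf, cg, ch, ci, de, df, di, eg, eh, ei, fg, fh, fi, gi, hi
  2-simplices (18): abd, abg, acg, ach, ade, aeh, bdf, beg, beh, bfh, cdf, cdi, cfg, chi, dei, egi, fgi, fhi

so the chain groups are C_0 ≅ Z^9, C_1 ≅ Z^27, C_2 ≅ Z^18.

∂_1: C_1 → C_0 sends each edge [p,q] (with p < q) to q − p. For instance
  ∂bf = f − b.
The 9×27 boundary matrix has rank 8 and Smith normal form diag(1,1,1,1,1,1,1,1).

Boundary ∂_2: C_2 → C_1 maps a triangle to the signed sum of its edges. For instance
  ∂abd = bd − ad + ab,
  ∂beh = eh − bh + be.
As a 27×18 matrix over Z this has rank 18, with invariant factors (1,1,1,1,1,1,1,1,1,1,1,1,1,1,1,1,1,2).

Now H_k = ker ∂_k / im ∂_{k+1}, so:

  H_0: rank C_0 − rank ∂_1 = 9 − 8 = 1, and the invariant factors of ∂_1 are all 1, so H_0 = Z.
  H_1: rank ker ∂_1 − rank ∂_2 = (27 − 8) − 18 = 1, and ∂_2 has invariant factor 2 > 1, so H_1 = Z ⊕ Z/2Z.
  H_2: rank ker ∂_2 − rank ∂_3 = (18 − 18) − 0 = 0, and there is no ∂_3, so H_2 = 0.

As a check, the Euler characteristic is 9 − 27 + 18 = 0, which agrees with 1 − 1 + 0 = 0.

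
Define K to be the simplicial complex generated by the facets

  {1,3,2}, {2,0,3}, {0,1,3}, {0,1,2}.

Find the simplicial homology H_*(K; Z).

H_0 = Z,  H_1 = 0,  H_2 = Z.

K has 4 vertices, 6 edges, 4 triangles.
rank ∂_0 = 0, rank ∂_1 = 3 ⇒ b_0 = 4 − 0 − 3 = 1; all invariant factors of ∂_1 are 1 so no torsion. So H_0 ≅ Z.
rank ∂_1 = 3, rank ∂_2 = 3 ⇒ b_1 = 6 − 3 − 3 = 0; all invariant factors of ∂_2 are 1 so no torsion. So H_1 ≅ 0.
rank ∂_2 = 3, rank ∂_3 = 0 ⇒ b_2 = 4 − 3 − 0 = 1. So H_2 ≅ Z.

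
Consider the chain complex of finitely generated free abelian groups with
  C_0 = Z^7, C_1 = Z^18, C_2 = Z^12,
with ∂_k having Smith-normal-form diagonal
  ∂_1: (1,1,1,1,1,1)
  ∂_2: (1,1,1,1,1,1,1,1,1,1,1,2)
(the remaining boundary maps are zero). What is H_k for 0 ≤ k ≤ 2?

H_0 = Z,  H_1 = Z/2,  H_2 = 0.

H_0: b_0 = 7 − 0 − 6 = 1; torsion from ∂_1 factors > 1: none. So H_0 = Z.
H_1: b_1 = 18 − 6 − 12 = 0; torsion from ∂_2 factors > 1: [2]. So H_1 = Z/2.
H_2: b_2 = 12 − 12 − 0 = 0; torsion from ∂_3 factors > 1: none. So H_2 = 0.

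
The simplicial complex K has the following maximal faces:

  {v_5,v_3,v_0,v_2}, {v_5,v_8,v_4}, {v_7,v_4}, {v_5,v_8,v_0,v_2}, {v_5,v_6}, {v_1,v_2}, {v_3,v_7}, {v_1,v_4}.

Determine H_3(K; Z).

Fix the vertex order v_0 < v_1 < v_2 < v_3 < v_4 < v_5 < v_6 < v_7 < v_8 and write every simplex with vertices in increasing order. Then dim K = 3 and the simplices of K are:

  0-simplices (9): [v_0], [v_1], [v_2], [v_3], [v_4], [v_5], [v_6], [v_7], [v_8]
  1-simplices (16): (16 of them)
  2-simplices (8): [v_0,v_2,v_3], [v_0,v_2,v_5], [v_0,v_2,v_8], [v_0,v_3,v_5], [v_0,v_5,v_8], [v_2,v_3,v_5], [v_2,v_5,v_8], [v_4,v_5,v_8]
  3-simplices (2): [v_0,v_2,v_3,v_5], [v_0,v_2,v_5,v_8]

giving chain groups C_0 ≅ Z^9, C_1 ≅ Z^16, C_2 ≅ Z^8, C_3 ≅ Z^2.

Boundary ∂_1: C_1 → C_0 sends each edge [p,q] (with p < q) to q − p.
As a 9×16 matrix over Z this has rank 8, with invariant factors (1,1,1,1,1,1,1,1).

∂_2: C_2 → C_1 maps a triangle to the signed sum of its edges. For instance
  ∂[v_0,v_5,v_8] = [v_5,v_8] − [v_0,v_8] + [v_0,v_5],
  ∂[v_0,v_2,v_3] = [v_2,v_3] − [v_0,v_3] + [v_0,v_2].
As a 16×8 matrix over Z this has rank 6, with invariant factors (1,1,1,1,1,1).

∂_3: C_3 → C_2 sends each 3-simplex σ to the alternating sum Σ_i (−1)^i (σ with its i-th vertex removed). For instance
  ∂[v_0,v_2,v_5,v_8] = [v_2,v_5,v_8] − [v_0,v_5,v_8] + [v_0,v_2,v_8] − [v_0,v_2,v_5],
  ∂[v_0,v_2,v_3,v_5] = [v_2,v_3,v_5] − [v_0,v_3,v_5] + [v_0,v_2,v_5] − [v_0,v_2,v_3].
The resulting 8×2 matrix has rank 2, and its Smith normal form has invariant factors (1,1).

From H_k ≅ ker(∂_k) / im(∂_{k+1}) we obtain:

  H_3: rank ker ∂_3 − rank ∂_4 = (2 − 2) − 0 = 0, and there is no ∂_4, so H_3 ≅ 0.

H_3 = 0.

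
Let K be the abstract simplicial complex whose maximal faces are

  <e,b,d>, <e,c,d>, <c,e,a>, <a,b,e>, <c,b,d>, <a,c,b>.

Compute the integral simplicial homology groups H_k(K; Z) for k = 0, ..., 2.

We work with the vertex ordering a < b < c < d < e. The simplices of K, each written with vertices in increasing order, are:

  0-simplices (5): a, b, c, d, e
  1-simplices (9): ab, ac, ae, bc, bd, be, cd, ce, de
  2-simplices (6): abc, abe, ace, bcd, bde, cde

so the chain groups are C_0 ≅ Z^5, C_1 ≅ Z^9, C_2 ≅ Z^6.

Boundary ∂_1: C_1 → C_0 sends each edge [p,q] (with p < q) to q − p. For instance
  ∂bd = d − b.
The 5×9 boundary matrix has rank 4 and Smith normal form diag(1,1,1,1).

∂_2: C_2 → C_1 acts by ∂[p,q,r] = [q,r] − [p,r] + [p,q]. For instance
  ∂bde = de − be + bd,
  ∂cde = de − ce + cd.
The 9×6 boundary matrix has rank 5 and Smith normal form diag(1,1,1,1,1).

Now H_k = ker ∂_k / im ∂_{k+1}, so:

  H_0: rank C_0 − rank ∂_1 = 5 − 4 = 1, and the invariant factors of ∂_1 are all 1, so H_0 = Z.
  H_1: rank ker ∂_1 − rank ∂_2 = (9 − 4) − 5 = 0, and the invariant factors of ∂_2 are all 1, so H_1 = 0.
  H_2: rank ker ∂_2 − rank ∂_3 = (6 − 5) − 0 = 1, and there is no ∂_3, so H_2 = Z.

As a check, the Euler characteristic is 5 − 9 + 6 = 2, which agrees with 1 − 0 + 1 = 2.

H_0 ≅ Z,  H_1 = 0,  H_2 ≅ Z.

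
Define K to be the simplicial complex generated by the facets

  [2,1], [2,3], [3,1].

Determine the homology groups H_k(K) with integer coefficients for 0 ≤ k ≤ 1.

Order the vertices as 1 < 2 < 3. Listing each simplex with vertices in this order, K has dimension 1 with simplices:

  0-simplices (3): [1], [2], [3]
  1-simplices (3): [1,2], [1,3], [2,3]

Hence C_0 ≅ Z^3, C_1 ≅ Z^3.

∂_1: C_1 → C_0 is given by ∂[p,q] = [q] − [p].
As a 3×3 matrix over Z this has rank 2, with invariant factors (1,1).

Reading off H_k = ker ∂_k / im ∂_{k+1}:

  H_0: rank C_0 − rank ∂_1 = 3 − 2 = 1, and the invariant factors of ∂_1 are all 1, so H_0 ≅ Z.
  H_1: rank ker ∂_1 − rank ∂_2 = (3 − 2) − 0 = 1, and there is no ∂_2, so H_1 ≅ Z.

H_0 ≅ Z,  H_1 ≅ Z.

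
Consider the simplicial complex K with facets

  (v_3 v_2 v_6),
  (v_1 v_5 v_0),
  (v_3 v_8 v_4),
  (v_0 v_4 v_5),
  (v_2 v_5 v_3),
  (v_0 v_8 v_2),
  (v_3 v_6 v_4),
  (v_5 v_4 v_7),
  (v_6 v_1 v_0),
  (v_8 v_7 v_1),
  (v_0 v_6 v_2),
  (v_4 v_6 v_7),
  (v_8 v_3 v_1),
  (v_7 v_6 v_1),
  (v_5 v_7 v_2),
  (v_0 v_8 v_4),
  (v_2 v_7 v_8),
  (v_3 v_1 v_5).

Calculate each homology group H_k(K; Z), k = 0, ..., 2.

H_0 ≅ Z,  H_1 ≅ Z^2,  H_2 ≅ Z.

Fix the vertex order v_0 < v_1 < v_2 < v_3 < v_4 < v_5 < v_6 < v_7 < v_8 and write every simplex with vertices in increasing order. Then dim K = 2 and the simplices of K are:

  0-simplices (9): [v_0], [v_1], [v_2], [v_3], [v_4], [v_5], [v_6], [v_7], [v_8]
  1-simplices (27): (27 of them)
  2-simplices (18): (18 of them)

so the chain groups are C_0 ≅ Z^9, C_1 ≅ Z^27, C_2 ≅ Z^18.

The boundary map ∂_1: C_1 → C_0 maps an edge to its endpoints' difference, ∂[p,q] = q − p. For instance
  ∂[v_1,v_5] = [v_5] − [v_1].
The 9×27 boundary matrix has rank 8 and Smith normal form diag(1,1,1,1,1,1,1,1).

∂_2: C_2 → C_1 sends each 2-simplex [p,q,r] to [q,r] − [p,r] + [p,q]. For instance
  ∂[v_0,v_4,v_5] = [v_4,v_5] − [v_0,v_5] + [v_0,v_4],
  ∂[v_4,v_6,v_7] = [v_6,v_7] − [v_4,v_7] + [v_4,v_6].
The resulting 27×18 matrix has rank 17, and its Smith normal form has invariant factors (1,1,1,1,1,1,1,1,1,1,1,1,1,1,1,1,1).

From H_k ≅ ker(∂_k) / im(∂_{k+1}) we obtain:

  H_0: rank C_0 − rank ∂_1 = 9 − 8 = 1, and the invariant factors of ∂_1 are all 1, so H_0 ≅ Z.
  H_1: rank ker ∂_1 − rank ∂_2 = (27 − 8) − 17 = 2, and the invariant factors of ∂_2 are all 1, so H_1 ≅ Z^2.
  H_2: rank ker ∂_2 − rank ∂_3 = (18 − 17) − 0 = 1, and there is no ∂_3, so H_2 ≅ Z.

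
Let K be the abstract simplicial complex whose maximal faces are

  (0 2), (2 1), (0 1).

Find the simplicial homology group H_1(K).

H_1 ≅ Z.

We work with the vertex ordering 0 < 1 < 2. The simplices of K, each written with vertices in increasing order, are:

  0-simplices (3): [0], [1], [2]
  1-simplices (3): [0,1], [0,2], [1,2]

giving chain groups C_0 ≅ Z^3, C_1 ≅ Z^3.

∂_1: C_1 → C_0 sends each edge [p,q] (with p < q) to q − p. For instance
  ∂[0,1] = [1] − [0].
The resulting 3×3 matrix has rank 2, and its Smith normal form has invariant factors (1,1).

From H_k ≅ ker(∂_k) / im(∂_{k+1}) we obtain:

  H_1: rank ker ∂_1 − rank ∂_2 = (3 − 2) − 0 = 1, and there is no ∂_2, so H_1 ≅ Z.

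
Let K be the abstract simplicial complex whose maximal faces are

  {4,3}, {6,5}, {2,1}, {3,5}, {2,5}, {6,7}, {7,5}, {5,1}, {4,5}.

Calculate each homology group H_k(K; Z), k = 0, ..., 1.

Order the vertices as 1 < 2 < 3 < 4 < 5 < 6 < 7. Listing each simplex with vertices in this order, K has dimension 1 with simplices:

  0-simplices (7): [1], [2], [3], [4], [5], [6], [7]
  1-simplices (9): [1,2], [1,5], [2,5], [3,4], [3,5], [4,5], [5,6], [5,7], [6,7]

so the chain groups are C_0 ≅ Z^7, C_1 ≅ Z^9.

∂_1: C_1 → C_0 maps an edge to its endpoints' difference, ∂[p,q] = q − p. For instance
  ∂[4,5] = [5] − [4].
As a 7×9 matrix over Z this has rank 6, with invariant factors (1,1,1,1,1,1).

From H_k ≅ ker(∂_k) / im(∂_{k+1}) we obtain:

  H_0: rank C_0 − rank ∂_1 = 7 − 6 = 1, and the invariant factors of ∂_1 are all 1, so H_0 = Z.
  H_1: rank ker ∂_1 − rank ∂_2 = (9 − 6) − 0 = 3, and there is no ∂_2, so H_1 = Z^3.

H_0 = Z,  H_1 = Z^3.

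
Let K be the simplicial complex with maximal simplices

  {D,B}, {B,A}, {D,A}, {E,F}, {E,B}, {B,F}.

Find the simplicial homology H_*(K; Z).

H_0 = Z,  H_1 = Z^2.

Order the vertices as A < B < D < E < F. Listing each simplex with vertices in this order, K has dimension 1 with simplices:

  0-simplices (5): A, B, D, E, F
  1-simplices (6): AB, AD, BD, BE, BF, EF

so the chain groups are C_0 ≅ Z^5, C_1 ≅ Z^6.

Boundary ∂_1: C_1 → C_0 maps an edge to its endpoints' difference, ∂[p,q] = q − p.
The 5×6 boundary matrix has rank 4 and Smith normal form diag(1,1,1,1).

Now H_k = ker ∂_k / im ∂_{k+1}, so:

  H_0: rank C_0 − rank ∂_1 = 5 − 4 = 1, and the invariant factors of ∂_1 are all 1, so H_0 = Z.
  H_1: rank ker ∂_1 − rank ∂_2 = (6 − 4) − 0 = 2, and there is no ∂_2, so H_1 = Z^2.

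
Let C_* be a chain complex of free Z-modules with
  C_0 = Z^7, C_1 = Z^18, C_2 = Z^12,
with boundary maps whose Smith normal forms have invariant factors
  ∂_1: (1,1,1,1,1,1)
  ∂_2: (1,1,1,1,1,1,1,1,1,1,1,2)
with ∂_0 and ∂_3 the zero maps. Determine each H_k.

H_0 ≅ Z,  H_1 ≅ Z/2,  H_2 = 0.

H_0: b_0 = 7 − 0 − 6 = 1; torsion from ∂_1 factors > 1: none. So H_0 ≅ Z.
H_1: b_1 = 18 − 6 − 12 = 0; torsion from ∂_2 factors > 1: [2]. So H_1 ≅ Z/2.
H_2: b_2 = 12 − 12 − 0 = 0; torsion from ∂_3 factors > 1: none. So H_2 ≅ 0.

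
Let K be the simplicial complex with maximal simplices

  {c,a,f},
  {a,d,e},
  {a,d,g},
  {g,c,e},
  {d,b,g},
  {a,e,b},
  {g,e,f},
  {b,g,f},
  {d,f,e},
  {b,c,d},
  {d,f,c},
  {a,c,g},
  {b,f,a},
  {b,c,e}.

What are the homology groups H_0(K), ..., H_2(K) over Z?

Take the total order a < b < c < d < e < f < g on the vertex set. Then K (dimension 2) consists of the simplices:

  0-simplices (7): a, b, c, d, e, f, g
  1-simplices (21): ab, ac, ad, ae, af, ag, bc, bd, be, bf, bg, cd, ce, cf, cg, de, df, dg, ef, eg, fg
  2-simplices (14): abe, abf, acf, acg, ade, adg, bcd, bce, bdg, bfg, cdf, ceg, def, efg

giving chain groups C_0 ≅ Z^7, C_1 ≅ Z^21, C_2 ≅ Z^14.

The boundary map ∂_1: C_1 → C_0 sends each edge [p,q] (with p < q) to q − p. For instance
  ∂df = f − d.
The 7×21 boundary matrix has rank 6 and Smith normal form diag(1,1,1,1,1,1).

Boundary ∂_2: C_2 → C_1 maps a triangle to the signed sum of its edges. For instance
  ∂adg = dg − ag + ad,
  ∂efg = fg − eg + ef.
As a 21×14 matrix over Z this has rank 13, with invariant factors (1,1,1,1,1,1,1,1,1,1,1,1,1).

Now H_k = ker ∂_k / im ∂_{k+1}, so:

  H_0: rank C_0 − rank ∂_1 = 7 − 6 = 1, and the invariant factors of ∂_1 are all 1, so H_0 = Z.
  H_1: rank ker ∂_1 − rank ∂_2 = (21 − 6) − 13 = 2, and the invariant factors of ∂_2 are all 1, so H_1 = Z^2.
  H_2: rank ker ∂_2 − rank ∂_3 = (14 − 13) − 0 = 1, and there is no ∂_3, so H_2 = Z.

As a check, the Euler characteristic is 7 − 21 + 14 = 0, which agrees with 1 − 2 + 1 = 0.
(K is a triangulation of the torus T^2.)

H_0 ≅ Z,  H_1 ≅ Z^2,  H_2 ≅ Z.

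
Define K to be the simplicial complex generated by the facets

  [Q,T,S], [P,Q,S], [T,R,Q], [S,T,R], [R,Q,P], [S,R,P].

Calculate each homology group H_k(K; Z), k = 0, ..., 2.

H_0 ≅ Z,  H_1 = 0,  H_2 ≅ Z.

K has 5 vertices, 9 edges, 6 triangles.
rank ∂_0 = 0, rank ∂_1 = 4 ⇒ b_0 = 5 − 0 − 4 = 1; all invariant factors of ∂_1 are 1 so no torsion. So H_0 ≅ Z.
rank ∂_1 = 4, rank ∂_2 = 5 ⇒ b_1 = 9 − 4 − 5 = 0; all invariant factors of ∂_2 are 1 so no torsion. So H_1 ≅ 0.
rank ∂_2 = 5, rank ∂_3 = 0 ⇒ b_2 = 6 − 5 − 0 = 1. So H_2 ≅ Z.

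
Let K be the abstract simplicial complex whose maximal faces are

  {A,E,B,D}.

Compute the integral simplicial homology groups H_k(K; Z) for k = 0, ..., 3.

We work with the vertex ordering A < B < D < E. The simplices of K, each written with vertices in increasing order, are:

  0-simplices (4): A, B, D, E
  1-simplices (6): AB, AD, AE, BD, BE, DE
  2-simplices (4): ABD, ABE, ADE, BDE
  3-simplices (1): ABDE

so the chain groups are C_0 ≅ Z^4, C_1 ≅ Z^6, C_2 ≅ Z^4, C_3 ≅ Z^1.

The boundary map ∂_1: C_1 → C_0 maps an edge to its endpoints' difference, ∂[p,q] = q − p. For instance
  ∂BE = E − B.
This gives a 4×6 integer matrix of rank 3; reducing to Smith normal form yields diagonal entries (1,1,1).

∂_2: C_2 → C_1 maps a triangle to the signed sum of its edges. For instance
  ∂ABD = BD − AD + AB,
  ∂ABE = BE − AE + AB.
As a 6×4 matrix over Z this has rank 3, with invariant factors (1,1,1).

Boundary ∂_3: C_3 → C_2 sends each 3-simplex σ to the alternating sum Σ_i (−1)^i (σ with its i-th vertex removed). For instance
  ∂ABDE = BDE − ADE + ABE − ABD.
The resulting 4×1 matrix has rank 1, and its Smith normal form has invariant factors (1).

Now H_k = ker ∂_k / im ∂_{k+1}, so:

  H_0: rank C_0 − rank ∂_1 = 4 − 3 = 1, and the invariant factors of ∂_1 are all 1, so H_0 ≅ Z.
  H_1: rank ker ∂_1 − rank ∂_2 = (6 − 3) − 3 = 0, and the invariant factors of ∂_2 are all 1, so H_1 ≅ 0.
  H_2: rank ker ∂_2 − rank ∂_3 = (4 − 3) − 1 = 0, and the invariant factors of ∂_3 are all 1, so H_2 ≅ 0.
  H_3: rank ker ∂_3 − rank ∂_4 = (1 − 1) − 0 = 0, and there is no ∂_4, so H_3 ≅ 0.

As a check, the Euler characteristic is 4 − 6 + 4 − 1 = 1, which agrees with 1 − 0 + 0 − 0 = 1.
(K is a triangulation of the 3-simplex.)

H_0 = Z,  H_1 = 0,  H_2 = 0,  H_3 = 0.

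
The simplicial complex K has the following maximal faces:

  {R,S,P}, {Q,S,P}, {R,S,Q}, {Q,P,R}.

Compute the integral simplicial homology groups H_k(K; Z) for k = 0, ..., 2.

H_0 = Z,  H_1 = 0,  H_2 = Z.

Order the vertices as P < Q < R < S. Listing each simplex with vertices in this order, K has dimension 2 with simplices:

  0-simplices (4): P, Q, R, S
  1-simplices (6): PQ, PR, PS, QR, QS, RS
  2-simplices (4): PQR, PQS, PRS, QRS

so the chain groups are C_0 ≅ Z^4, C_1 ≅ Z^6, C_2 ≅ Z^4.

The boundary map ∂_1: C_1 → C_0 sends each edge [p,q] (with p < q) to q − p.
The 4×6 boundary matrix has rank 3 and Smith normal form diag(1,1,1).

∂_2: C_2 → C_1 sends each 2-simplex [p,q,r] to [q,r] − [p,r] + [p,q]. For instance
  ∂PQR = QR − PR + PQ,
  ∂PRS = RS − PS + PR.
This gives a 6×4 integer matrix of rank 3; reducing to Smith normal form yields diagonal entries (1,1,1).

Computing H_k = (kernel of ∂_k) / (image of ∂_{k+1}):

  H_0: rank C_0 − rank ∂_1 = 4 − 3 = 1, and the invariant factors of ∂_1 are all 1, so H_0 ≅ Z.
  H_1: rank ker ∂_1 − rank ∂_2 = (6 − 3) − 3 = 0, and the invariant factors of ∂_2 are all 1, so H_1 ≅ 0.
  H_2: rank ker ∂_2 − rank ∂_3 = (4 − 3) − 0 = 1, and there is no ∂_3, so H_2 ≅ Z.

As a check, the Euler characteristic is 4 − 6 + 4 = 2, which agrees with 1 − 0 + 1 = 2.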